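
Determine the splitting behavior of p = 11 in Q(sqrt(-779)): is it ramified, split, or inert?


K = Q(sqrt(-779)). Since d mod 4 = 1, disc(K) = -779.
Check p | disc: -779 mod 11 = 2.
p does not divide disc. Compute Legendre symbol (d/p):
2^((11-1)/2) mod 11 = -1
(d/p) = -1, so p is inert: (p) stays prime with e=1, f=2, g=1.
Therefore p is inert.

inert


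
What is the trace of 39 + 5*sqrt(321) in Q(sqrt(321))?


Tr(a + b*sqrt(d)) = (a + b*sqrt(d)) + (a - b*sqrt(d)) = 2a
= 2 * (39)
= 78

78


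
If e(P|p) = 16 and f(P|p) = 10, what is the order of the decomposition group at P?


|D_P| = e * f
= 16 * 10
= 160

160


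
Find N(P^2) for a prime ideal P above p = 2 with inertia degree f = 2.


N(P^a) = p^(a*f)
= 2^(2*2)
= 2^4
= 16

16


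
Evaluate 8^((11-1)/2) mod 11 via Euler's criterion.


p = 11 is prime and the exponent is (p-1)/2 = 5, so by Euler's criterion 8^5 = (8/11) = +1 or -1 mod 11.
Compute by square-and-multiply:
  5 = 4 + 1 (binary 101)
  Repeated squaring mod 11: 8^1 = 8, 8^2 = 9, 8^4 = 4
  8^5 = 8^4 * 8^1 = 4 * 8 mod 11
    4 * 8 = 32 = 10 mod 11
  8^5 = 10 mod 11
Result 10 = p - 1 = -1 mod 11: 8 is a quadratic non-residue mod 11. As a residue in [0, p-1] the value is 10.
8^5 mod 11 = 10

10


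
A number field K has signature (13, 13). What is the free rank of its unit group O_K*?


By Dirichlet's unit theorem:
rank = r1 + r2 - 1
= 13 + 13 - 1
= 25

25


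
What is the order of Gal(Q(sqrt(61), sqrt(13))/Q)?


The 2 square roots of distinct primes are multiplicatively independent over Q,
so [K:Q] = 2^2 and Gal(K/Q) is isomorphic to (Z/2Z)^2.
|Gal| = 2^2 = 4

4


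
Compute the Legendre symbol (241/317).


p = 317 is prime, so compute (241/317) with the reciprocity algorithm (Jacobi-symbol steps: pull out 2s via (2/n), flip via reciprocity, reduce):
  reciprocity: (241/317) -> +(317/241)
  reduce: (76/241)
  pull out 2: (2/241) = +1  (since 241 mod 8 = 1)
  pull out 2: (2/241) = +1  (since 241 mod 8 = 1)
  reciprocity: (19/241) -> +(241/19)
  reduce: (13/19)
  reciprocity: (13/19) -> +(19/13)
  reduce: (6/13)
  pull out 2: (2/13) = -1  (since 13 mod 8 = 5)
  reciprocity: (3/13) -> +(13/3)
  reduce: (1/3)
  (1/3) = 1
Product of signs = -1
(241/317) = -1

-1


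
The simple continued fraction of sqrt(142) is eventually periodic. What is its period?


Run the CF algorithm for sqrt(142).
a_0 = floor(sqrt(142)) = 11; set m_0=0, q_0=1.
Recurrence: m' = q*a - m,  q' = (d - m'^2)/q,  a' = floor((a_0 + m')/q').
  step 1: m=11, q=21, a=1
  step 2: m=10, q=2, a=10
  step 3: m=10, q=21, a=1
  step 4: m=11, q=1, a=22
a_4 = 2*a_0 = 22, so the period closes here.
sqrt(142) = [11; 1, 10, 1, 22]
Period length = 4

4


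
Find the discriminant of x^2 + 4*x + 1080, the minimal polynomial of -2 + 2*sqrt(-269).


The element -2 + 2*sqrt(-269) has minimal polynomial:
x^2 + 4*x + 1080
Discriminant = (4)^2 - 4*(1080)
= 16 - 4320
= -4304

-4304


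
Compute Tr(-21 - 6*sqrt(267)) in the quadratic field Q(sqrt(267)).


Tr(a + b*sqrt(d)) = (a + b*sqrt(d)) + (a - b*sqrt(d)) = 2a
= 2 * (-21)
= -42

-42


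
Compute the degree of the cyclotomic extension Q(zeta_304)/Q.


The degree equals Euler's totient phi(304).
304 = 2^4 * 19
phi(304) = 144

144


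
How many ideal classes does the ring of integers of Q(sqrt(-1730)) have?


K = Q(sqrt(-1730)). d mod 4 = 2, so D = disc(K) = 4d = -6920
h(K) equals the number of primitive reduced positive-definite forms (a, b, c) = a*x^2 + b*x*y + c*y^2 with b^2 - 4ac = D,
where reduced means |b| <= a <= c, with b >= 0 whenever |b| = a or a = c, and primitive means gcd(a, b, c) = 1.
Reduced forces 3a^2 <= |D| = 6920, so 1 <= a <= 48; b must have the parity of D, and c = (b^2 - D)/(4a) must be an integer >= a.
Enumerate a = 1..48, b in [-a, a]:
  a=1: (1, 0, 1730)  [1]
  a=2: (2, 0, 865)  [1]
  a=3: (3, -2, 577), (3, 2, 577)  [2]
  a=4: none
  a=5: (5, 0, 346)  [1]
  a=6: (6, -4, 289), (6, 4, 289)  [2]
  a=7..8: none
  a=9: (9, -8, 194), (9, 8, 194)  [2]
  a=10: (10, 0, 173)  [1]
  a=11..12: none
  a=13: (13, -10, 135), (13, 10, 135)  [2]
  a=14: none
  a=15: (15, -10, 117), (15, 10, 117)  [2]
  a=16: none
  a=17: (17, -4, 102), (17, 4, 102)  [2]
  a=18: (18, -8, 97), (18, 8, 97)  [2]
  a=19..22: none
  a=23: (23, -16, 78), (23, 16, 78)  [2]
  a=24..25: none
  a=26: (26, -16, 69), (26, 16, 69)  [2]
  a=27: (27, -10, 65), (27, 10, 65)  [2]
  a=28..29: none
  a=30: (30, -20, 61), (30, 20, 61)  [2]
  a=31..33: none
  a=34: (34, -4, 51), (34, 4, 51)  [2]
  a=35..36: none
  a=37: (37, -6, 47), (37, 6, 47)  [2]
  a=38: none
  a=39: (39, -16, 46), (39, -10, 45), (39, 10, 45), (39, 16, 46)  [4]
  a=40: none
  a=41: (41, -38, 51), (41, 38, 51)  [2]
  a=42..48: none
Total reduced forms: 1 + 1 + 2 + 1 + 2 + 2 + 1 + 2 + 2 + 2 + 2 + 2 + 2 + 2 + 2 + 2 + 2 + 4 + 2 = 36
h = 36

36


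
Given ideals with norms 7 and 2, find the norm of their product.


N(IJ) = N(I) * N(J)
= 7 * 2
= 14

14


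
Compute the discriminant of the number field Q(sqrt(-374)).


For K = Q(sqrt(d)) with d squarefree: disc(K) = d if d = 1 mod 4, and disc(K) = 4d if d = 2 or 3 mod 4.
Here d = -374, and d mod 4 = 2.
d = 2 mod 4, not 1 (O_K = Z[sqrt(d)]), so disc(K) = 4d = 4 * (-374) = -1496

-1496


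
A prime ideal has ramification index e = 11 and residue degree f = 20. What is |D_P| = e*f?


|D_P| = e * f
= 11 * 20
= 220

220


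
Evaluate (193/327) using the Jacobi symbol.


Compute (193/327) via quadratic reciprocity:
  reciprocity: (193/327) -> +(327/193)
  reduce: (134/193)
  pull out 2: (2/193) = +1  (since 193 mod 8 = 1)
  reciprocity: (67/193) -> +(193/67)
  reduce: (59/67)
  reciprocity: (59/67) -> -(67/59)
  reduce: (8/59)
  pull out 2: (2/59) = -1  (since 59 mod 8 = 3)
  pull out 2: (2/59) = -1  (since 59 mod 8 = 3)
  pull out 2: (2/59) = -1  (since 59 mod 8 = 3)
  (1/59) = 1
Product of signs = 1

1


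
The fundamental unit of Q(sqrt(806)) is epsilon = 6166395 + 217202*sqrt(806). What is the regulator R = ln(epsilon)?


epsilon = 6166395 + 217202*sqrt(806)
= 1.2333e+07
R = ln(1.2333e+07)
= 16.3278

16.3278


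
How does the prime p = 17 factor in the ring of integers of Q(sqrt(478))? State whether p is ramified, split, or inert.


K = Q(sqrt(478)). Since d mod 4 = 2, disc(K) = 1912.
Check p | disc: 1912 mod 17 = 8.
p does not divide disc. Compute Legendre symbol (d/p):
2^((17-1)/2) mod 17 = 1
(d/p) = 1, so p splits: (p) = P*P' with e=1, f=1, g=2.
Therefore p is split.

split


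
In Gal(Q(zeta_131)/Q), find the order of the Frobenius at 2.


The Frobenius at p in Gal(Q(zeta_n)/Q) = (Z/nZ)* is the class of p, so its order is ord_131(2), the smallest k >= 1 with 2^k = 1 mod 131.
n = 131 = 131, phi(131) = 130; the order divides phi(n).
Divisors of 130: 1, 2, 5, 10, 13, 26, 65, 130
Repeated squaring mod 131: 2^1 = 2, 2^2 = 4, 2^4 = 16, 2^8 = 125, 2^16 = 36, 2^32 = 117, 2^64 = 65, 2^128 = 33
Test divisors in increasing order:
  k=1: 2^1 = 2 mod 131
  k=2: 2^2 = 4 mod 131
  k=5: 2^5 = 16 * 2 = 32 mod 131
  k=10: 2^10 = 125 * 4 = 107 mod 131
  k=13: 2^13 = 125 * 16 * 2 = 70 mod 131
  k=26: 2^26 = 36 * 125 * 4 = 53 mod 131
  k=65: 2^65 = 65 * 2 = 130 mod 131
  k=130: 2^130 = 33 * 4 = 1 mod 131  <- first divisor giving 1
Order = 130

130


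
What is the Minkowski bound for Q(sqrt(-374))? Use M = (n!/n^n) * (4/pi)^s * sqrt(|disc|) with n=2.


d = -374, d mod 4 = 2, so disc(K) = 4d = -1496; |disc(K)| = 1496
Imaginary quadratic field, so n = 2, s = r2 = 1, r1 = 0
M = (n!/n^n) * (4/pi)^s * sqrt(|disc(K)|) = (2!/2^2) * (4/pi)^1 * sqrt(1496)
= 0.5 * 1.273240 * 38.678159
= 24.6233

24.6233


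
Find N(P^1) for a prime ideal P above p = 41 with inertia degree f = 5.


N(P^a) = p^(a*f)
= 41^(1*5)
= 41^5
= 115856201

115856201


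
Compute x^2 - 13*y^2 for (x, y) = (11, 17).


x^2 - d*y^2
= 11^2 - 13*17^2
= 121 - 3757
= -3636

-3636


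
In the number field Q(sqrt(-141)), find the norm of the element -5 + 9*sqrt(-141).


N(a + b*sqrt(d)) = a^2 - d*b^2
= (-5)^2 - (-141)*(9)^2
= 25 + 11421
= 11446

11446


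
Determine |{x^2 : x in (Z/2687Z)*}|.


For prime p, the number of non-zero quadratic residues is (p-1)/2.
= (2687-1)/2
= 1343

1343


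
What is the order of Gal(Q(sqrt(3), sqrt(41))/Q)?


The 2 square roots of distinct primes are multiplicatively independent over Q,
so [K:Q] = 2^2 and Gal(K/Q) is isomorphic to (Z/2Z)^2.
|Gal| = 2^2 = 4

4


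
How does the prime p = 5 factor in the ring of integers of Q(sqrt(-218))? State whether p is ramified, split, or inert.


K = Q(sqrt(-218)). Since d mod 4 = 2, disc(K) = -872.
Check p | disc: -872 mod 5 = 3.
p does not divide disc. Compute Legendre symbol (d/p):
2^((5-1)/2) mod 5 = -1
(d/p) = -1, so p is inert: (p) stays prime with e=1, f=2, g=1.
Therefore p is inert.

inert


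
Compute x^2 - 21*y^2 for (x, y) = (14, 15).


x^2 - d*y^2
= 14^2 - 21*15^2
= 196 - 4725
= -4529

-4529


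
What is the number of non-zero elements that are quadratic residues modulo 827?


For prime p, the number of non-zero quadratic residues is (p-1)/2.
= (827-1)/2
= 413

413


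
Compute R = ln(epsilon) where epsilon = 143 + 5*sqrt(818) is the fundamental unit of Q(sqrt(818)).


epsilon = 143 + 5*sqrt(818)
= 286.0035
R = ln(286.0035)
= 5.6560

5.6560


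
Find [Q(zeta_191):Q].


The degree equals Euler's totient phi(191).
191 = 191
phi(191) = 190

190


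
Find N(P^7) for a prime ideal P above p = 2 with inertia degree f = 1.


N(P^a) = p^(a*f)
= 2^(7*1)
= 2^7
= 128

128


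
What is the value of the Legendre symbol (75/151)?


p = 151 is prime, so compute (75/151) with the reciprocity algorithm (Jacobi-symbol steps: pull out 2s via (2/n), flip via reciprocity, reduce):
  reciprocity: (75/151) -> -(151/75)
  reduce: (1/75)
  (1/75) = 1
Product of signs = -1
(75/151) = -1

-1


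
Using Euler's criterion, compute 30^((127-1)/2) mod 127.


p = 127 is prime and the exponent is (p-1)/2 = 63, so by Euler's criterion 30^63 = (30/127) = +1 or -1 mod 127.
Compute by square-and-multiply:
  63 = 32 + 16 + 8 + 4 + 2 + 1 (binary 111111)
  Repeated squaring mod 127: 30^1 = 30, 30^2 = 11, 30^4 = 121, 30^8 = 36, 30^16 = 26, 30^32 = 41
  30^63 = 30^32 * 30^16 * 30^8 * 30^4 * 30^2 * 30^1 = 41 * 26 * 36 * 121 * 11 * 30 mod 127
    41 * 26 = 1066 = 50 mod 127
    50 * 36 = 1800 = 22 mod 127
    22 * 121 = 2662 = 122 mod 127
    122 * 11 = 1342 = 72 mod 127
    72 * 30 = 2160 = 1 mod 127
  30^63 = 1 mod 127
Result 1: 30 is a quadratic residue mod 127.
30^63 mod 127 = 1

1


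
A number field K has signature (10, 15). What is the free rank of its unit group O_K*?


By Dirichlet's unit theorem:
rank = r1 + r2 - 1
= 10 + 15 - 1
= 24

24


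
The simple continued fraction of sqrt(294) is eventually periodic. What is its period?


Run the CF algorithm for sqrt(294).
a_0 = floor(sqrt(294)) = 17; set m_0=0, q_0=1.
Recurrence: m' = q*a - m,  q' = (d - m'^2)/q,  a' = floor((a_0 + m')/q').
  step 1: m=17, q=5, a=6
  step 2: m=13, q=25, a=1
  step 3: m=12, q=6, a=4
  step 4: m=12, q=25, a=1
  step 5: m=13, q=5, a=6
  step 6: m=17, q=1, a=34
a_6 = 2*a_0 = 34, so the period closes here.
sqrt(294) = [17; 6, 1, 4, 1, 6, 34]
Period length = 6

6


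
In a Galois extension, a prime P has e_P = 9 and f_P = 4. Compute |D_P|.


|D_P| = e * f
= 9 * 4
= 36

36


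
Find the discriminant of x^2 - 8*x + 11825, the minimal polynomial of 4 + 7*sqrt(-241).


The element 4 + 7*sqrt(-241) has minimal polynomial:
x^2 - 8*x + 11825
Discriminant = (-8)^2 - 4*(11825)
= 64 - 47300
= -47236

-47236


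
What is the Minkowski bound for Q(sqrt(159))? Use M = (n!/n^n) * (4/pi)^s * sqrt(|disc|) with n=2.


d = 159, d mod 4 = 3, so disc(K) = 4d = 636; |disc(K)| = 636
Real quadratic field, so n = 2, s = r2 = 0, r1 = 2
M = (n!/n^n) * (4/pi)^s * sqrt(|disc(K)|) = (2!/2^2) * (4/pi)^0 * sqrt(636)
= 0.5 * 1.000000 * 25.219040
= 12.6095

12.6095


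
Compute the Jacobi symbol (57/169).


Compute (57/169) via quadratic reciprocity:
  reciprocity: (57/169) -> +(169/57)
  reduce: (55/57)
  reciprocity: (55/57) -> +(57/55)
  reduce: (2/55)
  pull out 2: (2/55) = +1  (since 55 mod 8 = 7)
  (1/55) = 1
Product of signs = 1

1


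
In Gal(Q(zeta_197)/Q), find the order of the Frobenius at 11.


The Frobenius at p in Gal(Q(zeta_n)/Q) = (Z/nZ)* is the class of p, so its order is ord_197(11), the smallest k >= 1 with 11^k = 1 mod 197.
n = 197 = 197, phi(197) = 196; the order divides phi(n).
Divisors of 196: 1, 2, 4, 7, 14, 28, 49, 98, 196
Repeated squaring mod 197: 11^1 = 11, 11^2 = 121, 11^4 = 63, 11^8 = 29, 11^16 = 53, 11^32 = 51, 11^64 = 40, 11^128 = 24
Test divisors in increasing order:
  k=1: 11^1 = 11 mod 197
  k=2: 11^2 = 121 mod 197
  k=4: 11^4 = 63 mod 197
  k=7: 11^7 = 63 * 121 * 11 = 128 mod 197
  k=14: 11^14 = 29 * 63 * 121 = 33 mod 197
  k=28: 11^28 = 53 * 29 * 63 = 104 mod 197
  k=49: 11^49 = 51 * 53 * 11 = 183 mod 197
  k=98: 11^98 = 40 * 51 * 121 = 196 mod 197
  k=196: 11^196 = 24 * 40 * 63 = 1 mod 197  <- first divisor giving 1
Order = 196

196


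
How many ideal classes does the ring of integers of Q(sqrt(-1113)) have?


K = Q(sqrt(-1113)). d mod 4 = 3, so D = disc(K) = 4d = -4452
h(K) equals the number of primitive reduced positive-definite forms (a, b, c) = a*x^2 + b*x*y + c*y^2 with b^2 - 4ac = D,
where reduced means |b| <= a <= c, with b >= 0 whenever |b| = a or a = c, and primitive means gcd(a, b, c) = 1.
Reduced forces 3a^2 <= |D| = 4452, so 1 <= a <= 38; b must have the parity of D, and c = (b^2 - D)/(4a) must be an integer >= a.
Enumerate a = 1..38, b in [-a, a]:
  a=1: (1, 0, 1113)  [1]
  a=2: (2, 2, 557)  [1]
  a=3: (3, 0, 371)  [1]
  a=4..5: none
  a=6: (6, 6, 187)  [1]
  a=7: (7, 0, 159)  [1]
  a=8..10: none
  a=11: (11, -6, 102), (11, 6, 102)  [2]
  a=12..13: none
  a=14: (14, 14, 83)  [1]
  a=15..16: none
  a=17: (17, -6, 66), (17, 6, 66)  [2]
  a=18..20: none
  a=21: (21, 0, 53)  [1]
  a=22: (22, -6, 51), (22, 6, 51)  [2]
  a=23..32: none
  a=33: (33, -6, 34), (33, 6, 34)  [2]
  a=34..36: none
  a=37: (37, 32, 37)  [1]
  a=38: none
Total reduced forms: 1 + 1 + 1 + 1 + 1 + 2 + 1 + 2 + 1 + 2 + 2 + 1 = 16
h = 16

16


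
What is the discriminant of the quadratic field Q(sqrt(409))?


For K = Q(sqrt(d)) with d squarefree: disc(K) = d if d = 1 mod 4, and disc(K) = 4d if d = 2 or 3 mod 4.
Here d = 409, and d mod 4 = 1.
d = 1 mod 4 (O_K = Z[(1+sqrt(d))/2]), so disc(K) = d = 409

409


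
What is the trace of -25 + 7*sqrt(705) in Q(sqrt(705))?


Tr(a + b*sqrt(d)) = (a + b*sqrt(d)) + (a - b*sqrt(d)) = 2a
= 2 * (-25)
= -50

-50


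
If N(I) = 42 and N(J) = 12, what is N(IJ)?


N(IJ) = N(I) * N(J)
= 42 * 12
= 504

504


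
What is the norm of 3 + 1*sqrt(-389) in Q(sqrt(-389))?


N(a + b*sqrt(d)) = a^2 - d*b^2
= (3)^2 - (-389)*(1)^2
= 9 + 389
= 398

398


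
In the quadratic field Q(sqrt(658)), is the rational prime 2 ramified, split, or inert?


K = Q(sqrt(658)). Since d mod 4 = 2, disc(K) = 2632.
Check p | disc: 2632 mod 2 = 0.
p divides disc, so p ramifies: (p) = P^2 with e=2, f=1, g=1.
Therefore p is ramified.

ramified


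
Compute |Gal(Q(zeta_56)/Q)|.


|Gal(Q(zeta_56)/Q)| = phi(56)
= 24

24


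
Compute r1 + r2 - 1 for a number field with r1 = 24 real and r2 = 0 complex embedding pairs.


By Dirichlet's unit theorem:
rank = r1 + r2 - 1
= 24 + 0 - 1
= 23

23


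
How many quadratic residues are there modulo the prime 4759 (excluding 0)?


For prime p, the number of non-zero quadratic residues is (p-1)/2.
= (4759-1)/2
= 2379

2379


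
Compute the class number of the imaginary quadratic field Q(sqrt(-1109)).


K = Q(sqrt(-1109)). d mod 4 = 3, so D = disc(K) = 4d = -4436
h(K) equals the number of primitive reduced positive-definite forms (a, b, c) = a*x^2 + b*x*y + c*y^2 with b^2 - 4ac = D,
where reduced means |b| <= a <= c, with b >= 0 whenever |b| = a or a = c, and primitive means gcd(a, b, c) = 1.
Reduced forces 3a^2 <= |D| = 4436, so 1 <= a <= 38; b must have the parity of D, and c = (b^2 - D)/(4a) must be an integer >= a.
Enumerate a = 1..38, b in [-a, a]:
  a=1: (1, 0, 1109)  [1]
  a=2: (2, 2, 555)  [1]
  a=3: (3, -2, 370), (3, 2, 370)  [2]
  a=4: none
  a=5: (5, -2, 222), (5, 2, 222)  [2]
  a=6: (6, -2, 185), (6, 2, 185)  [2]
  a=7: (7, -4, 159), (7, 4, 159)  [2]
  a=8: none
  a=9: (9, -8, 125), (9, 8, 125)  [2]
  a=10: (10, -2, 111), (10, 2, 111)  [2]
  a=11..12: none
  a=13: (13, -6, 86), (13, 6, 86)  [2]
  a=14: (14, -10, 81), (14, 10, 81)  [2]
  a=15: (15, -8, 75), (15, -2, 74), (15, 2, 74), (15, 8, 75)  [4]
  a=16: none
  a=17: (17, -16, 69), (17, 16, 69)  [2]
  a=18: (18, -10, 63), (18, 10, 63)  [2]
  a=19..20: none
  a=21: (21, -10, 54), (21, -4, 53), (21, 4, 53), (21, 10, 54)  [4]
  a=22: none
  a=23: (23, -16, 51), (23, 16, 51)  [2]
  a=24: none
  a=25: (25, -8, 45), (25, 8, 45)  [2]
  a=26: (26, -6, 43), (26, 6, 43)  [2]
  a=27: (27, -10, 42), (27, 10, 42)  [2]
  a=28: none
  a=29: (29, -28, 45), (29, 28, 45)  [2]
  a=30: (30, -22, 41), (30, -2, 37), (30, 2, 37), (30, 22, 41)  [4]
  a=31: (31, -20, 39), (31, 20, 39)  [2]
  a=32..33: none
  a=34: (34, -18, 35), (34, 18, 35)  [2]
  a=35: (35, -32, 39), (35, 32, 39)  [2]
  a=36..38: none
Total reduced forms: 1 + 1 + 2 + 2 + 2 + 2 + 2 + 2 + 2 + 2 + 4 + 2 + 2 + 4 + 2 + 2 + 2 + 2 + 2 + 4 + 2 + 2 + 2 = 50
h = 50

50


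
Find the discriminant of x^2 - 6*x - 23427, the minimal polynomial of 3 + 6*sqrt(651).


The element 3 + 6*sqrt(651) has minimal polynomial:
x^2 - 6*x - 23427
Discriminant = (-6)^2 - 4*(-23427)
= 36 + 93708
= 93744

93744


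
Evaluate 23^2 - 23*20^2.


x^2 - d*y^2
= 23^2 - 23*20^2
= 529 - 9200
= -8671

-8671


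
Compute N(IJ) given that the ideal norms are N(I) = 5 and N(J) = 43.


N(IJ) = N(I) * N(J)
= 5 * 43
= 215

215


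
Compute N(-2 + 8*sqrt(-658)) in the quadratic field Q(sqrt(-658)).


N(a + b*sqrt(d)) = a^2 - d*b^2
= (-2)^2 - (-658)*(8)^2
= 4 + 42112
= 42116

42116


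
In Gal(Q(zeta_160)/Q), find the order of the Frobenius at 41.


The Frobenius at p in Gal(Q(zeta_n)/Q) = (Z/nZ)* is the class of p, so its order is ord_160(41), the smallest k >= 1 with 41^k = 1 mod 160.
n = 160 = 2^5 * 5, phi(160) = 64; the order divides phi(n).
Divisors of 64: 1, 2, 4, 8, 16, 32, 64
Repeated squaring mod 160: 41^1 = 41, 41^2 = 81, 41^4 = 1, 41^8 = 1, 41^16 = 1, 41^32 = 1, 41^64 = 1
Test divisors in increasing order:
  k=1: 41^1 = 41 mod 160
  k=2: 41^2 = 81 mod 160
  k=4: 41^4 = 1 mod 160  <- first divisor giving 1
Order = 4

4


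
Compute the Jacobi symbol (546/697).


Compute (546/697) via quadratic reciprocity:
  pull out 2: (2/697) = +1  (since 697 mod 8 = 1)
  reciprocity: (273/697) -> +(697/273)
  reduce: (151/273)
  reciprocity: (151/273) -> +(273/151)
  reduce: (122/151)
  pull out 2: (2/151) = +1  (since 151 mod 8 = 7)
  reciprocity: (61/151) -> +(151/61)
  reduce: (29/61)
  reciprocity: (29/61) -> +(61/29)
  reduce: (3/29)
  reciprocity: (3/29) -> +(29/3)
  reduce: (2/3)
  pull out 2: (2/3) = -1  (since 3 mod 8 = 3)
  (1/3) = 1
Product of signs = -1

-1


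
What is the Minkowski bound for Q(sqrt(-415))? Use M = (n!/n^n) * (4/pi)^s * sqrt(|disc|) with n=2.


d = -415, d mod 4 = 1, so disc(K) = d = -415; |disc(K)| = 415
Imaginary quadratic field, so n = 2, s = r2 = 1, r1 = 0
M = (n!/n^n) * (4/pi)^s * sqrt(|disc(K)|) = (2!/2^2) * (4/pi)^1 * sqrt(415)
= 0.5 * 1.273240 * 20.371549
= 12.9689

12.9689


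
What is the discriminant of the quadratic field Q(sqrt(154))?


For K = Q(sqrt(d)) with d squarefree: disc(K) = d if d = 1 mod 4, and disc(K) = 4d if d = 2 or 3 mod 4.
Here d = 154, and d mod 4 = 2.
d = 2 mod 4, not 1 (O_K = Z[sqrt(d)]), so disc(K) = 4d = 4 * (154) = 616

616


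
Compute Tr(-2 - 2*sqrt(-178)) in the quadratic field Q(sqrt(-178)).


Tr(a + b*sqrt(d)) = (a + b*sqrt(d)) + (a - b*sqrt(d)) = 2a
= 2 * (-2)
= -4

-4


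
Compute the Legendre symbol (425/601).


p = 601 is prime, so compute (425/601) with the reciprocity algorithm (Jacobi-symbol steps: pull out 2s via (2/n), flip via reciprocity, reduce):
  reciprocity: (425/601) -> +(601/425)
  reduce: (176/425)
  pull out 2: (2/425) = +1  (since 425 mod 8 = 1)
  pull out 2: (2/425) = +1  (since 425 mod 8 = 1)
  pull out 2: (2/425) = +1  (since 425 mod 8 = 1)
  pull out 2: (2/425) = +1  (since 425 mod 8 = 1)
  reciprocity: (11/425) -> +(425/11)
  reduce: (7/11)
  reciprocity: (7/11) -> -(11/7)
  reduce: (4/7)
  pull out 2: (2/7) = +1  (since 7 mod 8 = 7)
  pull out 2: (2/7) = +1  (since 7 mod 8 = 7)
  (1/7) = 1
Product of signs = -1
(425/601) = -1

-1


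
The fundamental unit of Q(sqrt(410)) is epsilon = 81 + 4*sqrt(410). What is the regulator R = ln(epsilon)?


epsilon = 81 + 4*sqrt(410)
= 161.9938
R = ln(161.9938)
= 5.0876

5.0876


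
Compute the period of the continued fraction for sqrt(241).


Run the CF algorithm for sqrt(241).
a_0 = floor(sqrt(241)) = 15; set m_0=0, q_0=1.
Recurrence: m' = q*a - m,  q' = (d - m'^2)/q,  a' = floor((a_0 + m')/q').
  step 1: m=15, q=16, a=1
  step 2: m=1, q=15, a=1
  step 3: m=14, q=3, a=9
  step 4: m=13, q=24, a=1
  step 5: m=11, q=5, a=5
  step 6: m=14, q=9, a=3
  step 7: m=13, q=8, a=3
  step 8: m=11, q=15, a=1
  step 9: m=4, q=15, a=1
  step 10: m=11, q=8, a=3
  step 11: m=13, q=9, a=3
  step 12: m=14, q=5, a=5
  step 13: m=11, q=24, a=1
  step 14: m=13, q=3, a=9
  step 15: m=14, q=15, a=1
  step 16: m=1, q=16, a=1
  step 17: m=15, q=1, a=30
a_17 = 2*a_0 = 30, so the period closes here.
sqrt(241) = [15; 1, 1, 9, 1, 5, 3, 3, 1, 1, 3, 3, 5, 1, 9, 1, 1, 30]
Period length = 17

17


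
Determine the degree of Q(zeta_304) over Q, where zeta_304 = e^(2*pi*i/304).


The degree equals Euler's totient phi(304).
304 = 2^4 * 19
phi(304) = 144

144


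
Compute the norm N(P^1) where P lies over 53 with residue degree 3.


N(P^a) = p^(a*f)
= 53^(1*3)
= 53^3
= 148877

148877


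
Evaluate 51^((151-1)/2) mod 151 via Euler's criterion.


p = 151 is prime and the exponent is (p-1)/2 = 75, so by Euler's criterion 51^75 = (51/151) = +1 or -1 mod 151.
Compute by square-and-multiply:
  75 = 64 + 8 + 2 + 1 (binary 1001011)
  Repeated squaring mod 151: 51^1 = 51, 51^2 = 34, 51^4 = 99, 51^8 = 137, 51^16 = 45, 51^32 = 62, 51^64 = 69
  51^75 = 51^64 * 51^8 * 51^2 * 51^1 = 69 * 137 * 34 * 51 mod 151
    69 * 137 = 9453 = 91 mod 151
    91 * 34 = 3094 = 74 mod 151
    74 * 51 = 3774 = 150 mod 151
  51^75 = 150 mod 151
Result 150 = p - 1 = -1 mod 151: 51 is a quadratic non-residue mod 151. As a residue in [0, p-1] the value is 150.
51^75 mod 151 = 150

150


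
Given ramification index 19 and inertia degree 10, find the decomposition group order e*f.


|D_P| = e * f
= 19 * 10
= 190

190


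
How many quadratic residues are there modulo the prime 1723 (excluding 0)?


For prime p, the number of non-zero quadratic residues is (p-1)/2.
= (1723-1)/2
= 861

861


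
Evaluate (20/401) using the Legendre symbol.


p = 401 is prime, so compute (20/401) with the reciprocity algorithm (Jacobi-symbol steps: pull out 2s via (2/n), flip via reciprocity, reduce):
  pull out 2: (2/401) = +1  (since 401 mod 8 = 1)
  pull out 2: (2/401) = +1  (since 401 mod 8 = 1)
  reciprocity: (5/401) -> +(401/5)
  reduce: (1/5)
  (1/5) = 1
Product of signs = 1
(20/401) = 1

1


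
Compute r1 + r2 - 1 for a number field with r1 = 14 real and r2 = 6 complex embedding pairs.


By Dirichlet's unit theorem:
rank = r1 + r2 - 1
= 14 + 6 - 1
= 19

19


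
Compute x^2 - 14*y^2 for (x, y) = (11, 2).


x^2 - d*y^2
= 11^2 - 14*2^2
= 121 - 56
= 65

65


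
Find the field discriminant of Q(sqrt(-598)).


For K = Q(sqrt(d)) with d squarefree: disc(K) = d if d = 1 mod 4, and disc(K) = 4d if d = 2 or 3 mod 4.
Here d = -598, and d mod 4 = 2.
d = 2 mod 4, not 1 (O_K = Z[sqrt(d)]), so disc(K) = 4d = 4 * (-598) = -2392

-2392


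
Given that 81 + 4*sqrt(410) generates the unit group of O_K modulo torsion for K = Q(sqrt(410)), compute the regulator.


epsilon = 81 + 4*sqrt(410)
= 161.9938
R = ln(161.9938)
= 5.0876

5.0876


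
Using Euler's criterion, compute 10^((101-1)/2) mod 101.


p = 101 is prime and the exponent is (p-1)/2 = 50, so by Euler's criterion 10^50 = (10/101) = +1 or -1 mod 101.
Compute by square-and-multiply:
  50 = 32 + 16 + 2 (binary 110010)
  Repeated squaring mod 101: 10^1 = 10, 10^2 = 100, 10^4 = 1, 10^8 = 1, 10^16 = 1, 10^32 = 1
  10^50 = 10^32 * 10^16 * 10^2 = 1 * 1 * 100 mod 101
    1 * 1 = 1 = 1 mod 101
    1 * 100 = 100 = 100 mod 101
  10^50 = 100 mod 101
Result 100 = p - 1 = -1 mod 101: 10 is a quadratic non-residue mod 101. As a residue in [0, p-1] the value is 100.
10^50 mod 101 = 100

100


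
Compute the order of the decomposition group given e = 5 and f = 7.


|D_P| = e * f
= 5 * 7
= 35

35


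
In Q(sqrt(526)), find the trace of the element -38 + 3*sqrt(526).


Tr(a + b*sqrt(d)) = (a + b*sqrt(d)) + (a - b*sqrt(d)) = 2a
= 2 * (-38)
= -76

-76


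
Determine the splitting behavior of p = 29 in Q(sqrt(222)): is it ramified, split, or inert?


K = Q(sqrt(222)). Since d mod 4 = 2, disc(K) = 888.
Check p | disc: 888 mod 29 = 18.
p does not divide disc. Compute Legendre symbol (d/p):
19^((29-1)/2) mod 29 = -1
(d/p) = -1, so p is inert: (p) stays prime with e=1, f=2, g=1.
Therefore p is inert.

inert


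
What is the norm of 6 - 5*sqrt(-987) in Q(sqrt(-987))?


N(a + b*sqrt(d)) = a^2 - d*b^2
= (6)^2 - (-987)*(-5)^2
= 36 + 24675
= 24711

24711


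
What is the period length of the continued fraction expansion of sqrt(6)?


Run the CF algorithm for sqrt(6).
a_0 = floor(sqrt(6)) = 2; set m_0=0, q_0=1.
Recurrence: m' = q*a - m,  q' = (d - m'^2)/q,  a' = floor((a_0 + m')/q').
  step 1: m=2, q=2, a=2
  step 2: m=2, q=1, a=4
a_2 = 2*a_0 = 4, so the period closes here.
sqrt(6) = [2; 2, 4]
Period length = 2

2


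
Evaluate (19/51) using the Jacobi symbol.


Compute (19/51) via quadratic reciprocity:
  reciprocity: (19/51) -> -(51/19)
  reduce: (13/19)
  reciprocity: (13/19) -> +(19/13)
  reduce: (6/13)
  pull out 2: (2/13) = -1  (since 13 mod 8 = 5)
  reciprocity: (3/13) -> +(13/3)
  reduce: (1/3)
  (1/3) = 1
Product of signs = 1

1


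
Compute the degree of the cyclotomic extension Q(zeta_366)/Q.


The degree equals Euler's totient phi(366).
366 = 2 * 3 * 61
phi(366) = 120

120


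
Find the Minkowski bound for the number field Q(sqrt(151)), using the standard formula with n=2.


d = 151, d mod 4 = 3, so disc(K) = 4d = 604; |disc(K)| = 604
Real quadratic field, so n = 2, s = r2 = 0, r1 = 2
M = (n!/n^n) * (4/pi)^s * sqrt(|disc(K)|) = (2!/2^2) * (4/pi)^0 * sqrt(604)
= 0.5 * 1.000000 * 24.576411
= 12.2882

12.2882


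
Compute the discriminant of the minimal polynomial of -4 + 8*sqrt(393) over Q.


The element -4 + 8*sqrt(393) has minimal polynomial:
x^2 + 8*x - 25136
Discriminant = (8)^2 - 4*(-25136)
= 64 + 100544
= 100608

100608


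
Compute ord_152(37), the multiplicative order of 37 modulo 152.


We want ord_152(37), the smallest k >= 1 with 37^k = 1 mod 152.
n = 152 = 2^3 * 19, phi(152) = 72; the order divides phi(n).
Divisors of 72: 1, 2, 3, 4, 6, 8, 9, 12, 18, 24, 36, 72
Repeated squaring mod 152: 37^1 = 37, 37^2 = 1, 37^4 = 1, 37^8 = 1, 37^16 = 1, 37^32 = 1, 37^64 = 1
Test divisors in increasing order:
  k=1: 37^1 = 37 mod 152
  k=2: 37^2 = 1 mod 152  <- first divisor giving 1
Order = 2

2


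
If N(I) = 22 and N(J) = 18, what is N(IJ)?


N(IJ) = N(I) * N(J)
= 22 * 18
= 396

396


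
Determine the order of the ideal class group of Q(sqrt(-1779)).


K = Q(sqrt(-1779)). d mod 4 = 1, so D = disc(K) = d = -1779
h(K) equals the number of primitive reduced positive-definite forms (a, b, c) = a*x^2 + b*x*y + c*y^2 with b^2 - 4ac = D,
where reduced means |b| <= a <= c, with b >= 0 whenever |b| = a or a = c, and primitive means gcd(a, b, c) = 1.
Reduced forces 3a^2 <= |D| = 1779, so 1 <= a <= 24; b must have the parity of D, and c = (b^2 - D)/(4a) must be an integer >= a.
Enumerate a = 1..24, b in [-a, a]:
  a=1: (1, 1, 445)  [1]
  a=2: none
  a=3: (3, 3, 149)  [1]
  a=4: none
  a=5: (5, -1, 89), (5, 1, 89)  [2]
  a=6..10: none
  a=11: (11, -5, 41), (11, 5, 41)  [2]
  a=12..14: none
  a=15: (15, -9, 31), (15, 9, 31)  [2]
  a=16..18: none
  a=19: (19, -11, 25), (19, 11, 25)  [2]
  a=20..24: none
Total reduced forms: 1 + 1 + 2 + 2 + 2 + 2 = 10
h = 10

10


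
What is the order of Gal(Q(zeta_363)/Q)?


|Gal(Q(zeta_363)/Q)| = phi(363)
= 220

220


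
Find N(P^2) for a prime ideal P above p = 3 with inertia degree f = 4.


N(P^a) = p^(a*f)
= 3^(2*4)
= 3^8
= 6561

6561


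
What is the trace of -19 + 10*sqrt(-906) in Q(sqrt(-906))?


Tr(a + b*sqrt(d)) = (a + b*sqrt(d)) + (a - b*sqrt(d)) = 2a
= 2 * (-19)
= -38

-38


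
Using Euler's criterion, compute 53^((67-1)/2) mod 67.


p = 67 is prime and the exponent is (p-1)/2 = 33, so by Euler's criterion 53^33 = (53/67) = +1 or -1 mod 67.
Compute by square-and-multiply:
  33 = 32 + 1 (binary 100001)
  Repeated squaring mod 67: 53^1 = 53, 53^2 = 62, 53^4 = 25, 53^8 = 22, 53^16 = 15, 53^32 = 24
  53^33 = 53^32 * 53^1 = 24 * 53 mod 67
    24 * 53 = 1272 = 66 mod 67
  53^33 = 66 mod 67
Result 66 = p - 1 = -1 mod 67: 53 is a quadratic non-residue mod 67. As a residue in [0, p-1] the value is 66.
53^33 mod 67 = 66

66


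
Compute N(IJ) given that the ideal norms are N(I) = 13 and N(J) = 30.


N(IJ) = N(I) * N(J)
= 13 * 30
= 390

390


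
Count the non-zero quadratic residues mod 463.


For prime p, the number of non-zero quadratic residues is (p-1)/2.
= (463-1)/2
= 231

231


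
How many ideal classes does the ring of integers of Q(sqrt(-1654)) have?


K = Q(sqrt(-1654)). d mod 4 = 2, so D = disc(K) = 4d = -6616
h(K) equals the number of primitive reduced positive-definite forms (a, b, c) = a*x^2 + b*x*y + c*y^2 with b^2 - 4ac = D,
where reduced means |b| <= a <= c, with b >= 0 whenever |b| = a or a = c, and primitive means gcd(a, b, c) = 1.
Reduced forces 3a^2 <= |D| = 6616, so 1 <= a <= 46; b must have the parity of D, and c = (b^2 - D)/(4a) must be an integer >= a.
Enumerate a = 1..46, b in [-a, a]:
  a=1: (1, 0, 1654)  [1]
  a=2: (2, 0, 827)  [1]
  a=3..4: none
  a=5: (5, -2, 331), (5, 2, 331)  [2]
  a=6..9: none
  a=10: (10, -8, 167), (10, 8, 167)  [2]
  a=11..12: none
  a=13: (13, -12, 130), (13, 12, 130)  [2]
  a=14..22: none
  a=23: (23, -10, 73), (23, 10, 73)  [2]
  a=24: none
  a=25: (25, -22, 71), (25, 22, 71)  [2]
  a=26: (26, -12, 65), (26, 12, 65)  [2]
  a=27..28: none
  a=29: (29, -24, 62), (29, 24, 62)  [2]
  a=30: none
  a=31: (31, -24, 58), (31, 24, 58)  [2]
  a=32..36: none
  a=37: (37, -28, 50), (37, 28, 50)  [2]
  a=38..42: none
  a=43: (43, -36, 46), (43, 36, 46)  [2]
  a=44..46: none
Total reduced forms: 1 + 1 + 2 + 2 + 2 + 2 + 2 + 2 + 2 + 2 + 2 + 2 = 22
h = 22

22


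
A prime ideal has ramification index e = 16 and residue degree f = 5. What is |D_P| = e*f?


|D_P| = e * f
= 16 * 5
= 80

80


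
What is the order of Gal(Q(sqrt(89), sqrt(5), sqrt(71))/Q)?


The 3 square roots of distinct primes are multiplicatively independent over Q,
so [K:Q] = 2^3 and Gal(K/Q) is isomorphic to (Z/2Z)^3.
|Gal| = 2^3 = 8

8


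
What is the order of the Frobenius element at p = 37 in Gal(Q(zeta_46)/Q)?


The Frobenius at p in Gal(Q(zeta_n)/Q) = (Z/nZ)* is the class of p, so its order is ord_46(37), the smallest k >= 1 with 37^k = 1 mod 46.
n = 46 = 2 * 23, phi(46) = 22; the order divides phi(n).
Divisors of 22: 1, 2, 11, 22
Repeated squaring mod 46: 37^1 = 37, 37^2 = 35, 37^4 = 29, 37^8 = 13, 37^16 = 31
Test divisors in increasing order:
  k=1: 37^1 = 37 mod 46
  k=2: 37^2 = 35 mod 46
  k=11: 37^11 = 13 * 35 * 37 = 45 mod 46
  k=22: 37^22 = 31 * 29 * 35 = 1 mod 46  <- first divisor giving 1
Order = 22

22


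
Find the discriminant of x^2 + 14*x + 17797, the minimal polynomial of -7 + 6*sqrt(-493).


The element -7 + 6*sqrt(-493) has minimal polynomial:
x^2 + 14*x + 17797
Discriminant = (14)^2 - 4*(17797)
= 196 - 71188
= -70992

-70992


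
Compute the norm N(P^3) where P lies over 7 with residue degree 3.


N(P^a) = p^(a*f)
= 7^(3*3)
= 7^9
= 40353607

40353607


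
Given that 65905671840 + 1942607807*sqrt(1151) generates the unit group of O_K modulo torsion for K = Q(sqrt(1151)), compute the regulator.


epsilon = 65905671840 + 1942607807*sqrt(1151)
= 1.3181e+11
R = ln(1.3181e+11)
= 25.6046

25.6046


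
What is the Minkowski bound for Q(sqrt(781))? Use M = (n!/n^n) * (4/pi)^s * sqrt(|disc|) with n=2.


d = 781, d mod 4 = 1, so disc(K) = d = 781; |disc(K)| = 781
Real quadratic field, so n = 2, s = r2 = 0, r1 = 2
M = (n!/n^n) * (4/pi)^s * sqrt(|disc(K)|) = (2!/2^2) * (4/pi)^0 * sqrt(781)
= 0.5 * 1.000000 * 27.946377
= 13.9732

13.9732


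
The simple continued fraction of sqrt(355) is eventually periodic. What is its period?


Run the CF algorithm for sqrt(355).
a_0 = floor(sqrt(355)) = 18; set m_0=0, q_0=1.
Recurrence: m' = q*a - m,  q' = (d - m'^2)/q,  a' = floor((a_0 + m')/q').
  step 1: m=18, q=31, a=1
  step 2: m=13, q=6, a=5
  step 3: m=17, q=11, a=3
  step 4: m=16, q=9, a=3
  step 5: m=11, q=26, a=1
  step 6: m=15, q=5, a=6
  step 7: m=15, q=26, a=1
  step 8: m=11, q=9, a=3
  step 9: m=16, q=11, a=3
  step 10: m=17, q=6, a=5
  step 11: m=13, q=31, a=1
  step 12: m=18, q=1, a=36
a_12 = 2*a_0 = 36, so the period closes here.
sqrt(355) = [18; 1, 5, 3, 3, 1, 6, 1, 3, 3, 5, 1, 36]
Period length = 12

12


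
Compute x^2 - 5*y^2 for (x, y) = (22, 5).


x^2 - d*y^2
= 22^2 - 5*5^2
= 484 - 125
= 359

359


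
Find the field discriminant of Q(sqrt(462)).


For K = Q(sqrt(d)) with d squarefree: disc(K) = d if d = 1 mod 4, and disc(K) = 4d if d = 2 or 3 mod 4.
Here d = 462, and d mod 4 = 2.
d = 2 mod 4, not 1 (O_K = Z[sqrt(d)]), so disc(K) = 4d = 4 * (462) = 1848

1848


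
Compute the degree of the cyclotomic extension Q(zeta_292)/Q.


The degree equals Euler's totient phi(292).
292 = 2^2 * 73
phi(292) = 144

144


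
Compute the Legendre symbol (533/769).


p = 769 is prime, so compute (533/769) with the reciprocity algorithm (Jacobi-symbol steps: pull out 2s via (2/n), flip via reciprocity, reduce):
  reciprocity: (533/769) -> +(769/533)
  reduce: (236/533)
  pull out 2: (2/533) = -1  (since 533 mod 8 = 5)
  pull out 2: (2/533) = -1  (since 533 mod 8 = 5)
  reciprocity: (59/533) -> +(533/59)
  reduce: (2/59)
  pull out 2: (2/59) = -1  (since 59 mod 8 = 3)
  (1/59) = 1
Product of signs = -1
(533/769) = -1

-1


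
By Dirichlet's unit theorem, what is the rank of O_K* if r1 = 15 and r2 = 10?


By Dirichlet's unit theorem:
rank = r1 + r2 - 1
= 15 + 10 - 1
= 24

24


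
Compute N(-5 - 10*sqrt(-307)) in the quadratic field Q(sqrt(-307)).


N(a + b*sqrt(d)) = a^2 - d*b^2
= (-5)^2 - (-307)*(-10)^2
= 25 + 30700
= 30725

30725


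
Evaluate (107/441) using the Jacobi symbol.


Compute (107/441) via quadratic reciprocity:
  reciprocity: (107/441) -> +(441/107)
  reduce: (13/107)
  reciprocity: (13/107) -> +(107/13)
  reduce: (3/13)
  reciprocity: (3/13) -> +(13/3)
  reduce: (1/3)
  (1/3) = 1
Product of signs = 1

1


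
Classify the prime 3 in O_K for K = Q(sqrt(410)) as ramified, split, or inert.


K = Q(sqrt(410)). Since d mod 4 = 2, disc(K) = 1640.
Check p | disc: 1640 mod 3 = 2.
p does not divide disc. Compute Legendre symbol (d/p):
2^((3-1)/2) mod 3 = -1
(d/p) = -1, so p is inert: (p) stays prime with e=1, f=2, g=1.
Therefore p is inert.

inert


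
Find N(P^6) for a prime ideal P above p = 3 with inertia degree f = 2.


N(P^a) = p^(a*f)
= 3^(6*2)
= 3^12
= 531441

531441


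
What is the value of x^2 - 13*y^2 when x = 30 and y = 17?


x^2 - d*y^2
= 30^2 - 13*17^2
= 900 - 3757
= -2857

-2857


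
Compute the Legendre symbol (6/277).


p = 277 is prime, so compute (6/277) with the reciprocity algorithm (Jacobi-symbol steps: pull out 2s via (2/n), flip via reciprocity, reduce):
  pull out 2: (2/277) = -1  (since 277 mod 8 = 5)
  reciprocity: (3/277) -> +(277/3)
  reduce: (1/3)
  (1/3) = 1
Product of signs = -1
(6/277) = -1

-1


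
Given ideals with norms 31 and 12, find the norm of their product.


N(IJ) = N(I) * N(J)
= 31 * 12
= 372

372


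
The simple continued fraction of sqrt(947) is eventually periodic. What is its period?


Run the CF algorithm for sqrt(947).
a_0 = floor(sqrt(947)) = 30; set m_0=0, q_0=1.
Recurrence: m' = q*a - m,  q' = (d - m'^2)/q,  a' = floor((a_0 + m')/q').
  step 1: m=30, q=47, a=1
  step 2: m=17, q=14, a=3
  step 3: m=25, q=23, a=2
  step 4: m=21, q=22, a=2
  step 5: m=23, q=19, a=2
  step 6: m=15, q=38, a=1
  step 7: m=23, q=11, a=4
  step 8: m=21, q=46, a=1
  step 9: m=25, q=7, a=7
  step 10: m=24, q=53, a=1
  step 11: m=29, q=2, a=29
  step 12: m=29, q=53, a=1
  step 13: m=24, q=7, a=7
  step 14: m=25, q=46, a=1
  step 15: m=21, q=11, a=4
  step 16: m=23, q=38, a=1
  step 17: m=15, q=19, a=2
  step 18: m=23, q=22, a=2
  step 19: m=21, q=23, a=2
  step 20: m=25, q=14, a=3
  step 21: m=17, q=47, a=1
  step 22: m=30, q=1, a=60
a_22 = 2*a_0 = 60, so the period closes here.
sqrt(947) = [30; 1, 3, 2, 2, 2, 1, 4, 1, 7, 1, 29, 1, 7, 1, 4, 1, 2, 2, 2, 3, 1, 60]
Period length = 22

22


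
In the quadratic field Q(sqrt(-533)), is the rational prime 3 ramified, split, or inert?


K = Q(sqrt(-533)). Since d mod 4 = 3, disc(K) = -2132.
Check p | disc: -2132 mod 3 = 1.
p does not divide disc. Compute Legendre symbol (d/p):
1^((3-1)/2) mod 3 = 1
(d/p) = 1, so p splits: (p) = P*P' with e=1, f=1, g=2.
Therefore p is split.

split


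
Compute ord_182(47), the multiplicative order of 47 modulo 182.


We want ord_182(47), the smallest k >= 1 with 47^k = 1 mod 182.
n = 182 = 2 * 7 * 13, phi(182) = 72; the order divides phi(n).
Divisors of 72: 1, 2, 3, 4, 6, 8, 9, 12, 18, 24, 36, 72
Repeated squaring mod 182: 47^1 = 47, 47^2 = 25, 47^4 = 79, 47^8 = 53, 47^16 = 79, 47^32 = 53, 47^64 = 79
Test divisors in increasing order:
  k=1: 47^1 = 47 mod 182
  k=2: 47^2 = 25 mod 182
  k=3: 47^3 = 25 * 47 = 83 mod 182
  k=4: 47^4 = 79 mod 182
  k=6: 47^6 = 79 * 25 = 155 mod 182
  k=8: 47^8 = 53 mod 182
  k=9: 47^9 = 53 * 47 = 125 mod 182
  k=12: 47^12 = 53 * 79 = 1 mod 182  <- first divisor giving 1
Order = 12

12


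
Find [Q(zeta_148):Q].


The degree equals Euler's totient phi(148).
148 = 2^2 * 37
phi(148) = 72

72


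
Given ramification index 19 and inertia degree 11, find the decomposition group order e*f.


|D_P| = e * f
= 19 * 11
= 209

209


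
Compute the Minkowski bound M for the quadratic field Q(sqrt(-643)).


d = -643, d mod 4 = 1, so disc(K) = d = -643; |disc(K)| = 643
Imaginary quadratic field, so n = 2, s = r2 = 1, r1 = 0
M = (n!/n^n) * (4/pi)^s * sqrt(|disc(K)|) = (2!/2^2) * (4/pi)^1 * sqrt(643)
= 0.5 * 1.273240 * 25.357445
= 16.1431

16.1431


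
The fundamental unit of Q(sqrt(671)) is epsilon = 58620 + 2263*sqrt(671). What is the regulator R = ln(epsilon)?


epsilon = 58620 + 2263*sqrt(671)
= 117240.0000
R = ln(117240.0000)
= 11.6720

11.6720


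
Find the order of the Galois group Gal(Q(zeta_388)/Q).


|Gal(Q(zeta_388)/Q)| = phi(388)
= 192

192


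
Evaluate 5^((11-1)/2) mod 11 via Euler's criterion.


p = 11 is prime and the exponent is (p-1)/2 = 5, so by Euler's criterion 5^5 = (5/11) = +1 or -1 mod 11.
Compute by square-and-multiply:
  5 = 4 + 1 (binary 101)
  Repeated squaring mod 11: 5^1 = 5, 5^2 = 3, 5^4 = 9
  5^5 = 5^4 * 5^1 = 9 * 5 mod 11
    9 * 5 = 45 = 1 mod 11
  5^5 = 1 mod 11
Result 1: 5 is a quadratic residue mod 11.
5^5 mod 11 = 1

1


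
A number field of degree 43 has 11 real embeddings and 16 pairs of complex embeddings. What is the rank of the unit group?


By Dirichlet's unit theorem:
rank = r1 + r2 - 1
= 11 + 16 - 1
= 26

26


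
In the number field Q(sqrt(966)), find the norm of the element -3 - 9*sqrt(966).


N(a + b*sqrt(d)) = a^2 - d*b^2
= (-3)^2 - (966)*(-9)^2
= 9 - 78246
= -78237

-78237


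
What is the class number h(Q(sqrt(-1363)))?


K = Q(sqrt(-1363)). d mod 4 = 1, so D = disc(K) = d = -1363
h(K) equals the number of primitive reduced positive-definite forms (a, b, c) = a*x^2 + b*x*y + c*y^2 with b^2 - 4ac = D,
where reduced means |b| <= a <= c, with b >= 0 whenever |b| = a or a = c, and primitive means gcd(a, b, c) = 1.
Reduced forces 3a^2 <= |D| = 1363, so 1 <= a <= 21; b must have the parity of D, and c = (b^2 - D)/(4a) must be an integer >= a.
Enumerate a = 1..21, b in [-a, a]:
  a=1: (1, 1, 341)  [1]
  a=2..6: none
  a=7: (7, -3, 49), (7, 3, 49)  [2]
  a=8..10: none
  a=11: (11, -1, 31), (11, 1, 31)  [2]
  a=12..18: none
  a=19: (19, 9, 19)  [1]
  a=20..21: none
Total reduced forms: 1 + 2 + 2 + 1 = 6
h = 6

6
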